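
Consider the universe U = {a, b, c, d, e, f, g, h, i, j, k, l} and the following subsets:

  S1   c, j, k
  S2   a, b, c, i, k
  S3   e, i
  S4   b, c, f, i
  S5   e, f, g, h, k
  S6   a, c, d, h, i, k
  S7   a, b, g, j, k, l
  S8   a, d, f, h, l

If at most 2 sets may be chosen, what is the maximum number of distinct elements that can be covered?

10

Choosing S6, S7 covers {a, b, c, d, g, h, i, j, k, l} — 10 elements.
No choice of 2 sets does better; here e, f are left uncovered.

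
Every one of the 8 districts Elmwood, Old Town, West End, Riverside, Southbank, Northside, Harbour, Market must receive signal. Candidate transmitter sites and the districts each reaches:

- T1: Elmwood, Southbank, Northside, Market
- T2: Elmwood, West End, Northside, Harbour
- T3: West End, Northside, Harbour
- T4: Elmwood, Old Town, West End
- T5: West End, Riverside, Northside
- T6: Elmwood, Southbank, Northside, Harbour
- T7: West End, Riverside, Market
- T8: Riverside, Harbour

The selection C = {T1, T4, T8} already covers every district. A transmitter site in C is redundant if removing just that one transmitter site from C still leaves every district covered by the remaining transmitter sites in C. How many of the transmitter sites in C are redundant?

Drop T1: Southbank, Northside, Market uncovered — not redundant.
Drop T4: Old Town, West End uncovered — not redundant.
Drop T8: Riverside, Harbour uncovered — not redundant.
None of the transmitter sites in C is redundant.

0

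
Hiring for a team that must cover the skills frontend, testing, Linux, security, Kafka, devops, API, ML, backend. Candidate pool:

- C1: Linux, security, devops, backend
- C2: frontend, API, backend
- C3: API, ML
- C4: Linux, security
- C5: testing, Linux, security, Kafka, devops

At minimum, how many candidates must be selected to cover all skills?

3

C2, C3, C5 together cover {frontend, testing, Linux, security, Kafka, devops, API, ML, backend} — every skill.
No 2 of the 5 candidates cover everything (all 10 pairs fall short), so 3 is minimum.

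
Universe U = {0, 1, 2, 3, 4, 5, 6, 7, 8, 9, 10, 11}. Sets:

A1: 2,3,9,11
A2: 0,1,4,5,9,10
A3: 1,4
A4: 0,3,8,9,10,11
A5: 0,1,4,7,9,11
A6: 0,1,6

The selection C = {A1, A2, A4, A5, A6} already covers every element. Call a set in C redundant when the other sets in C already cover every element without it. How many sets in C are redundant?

0

Drop A1: 2 uncovered — not redundant.
Drop A2: 5 uncovered — not redundant.
Drop A4: 8 uncovered — not redundant.
Drop A5: 7 uncovered — not redundant.
Drop A6: 6 uncovered — not redundant.
None of the sets in C is redundant.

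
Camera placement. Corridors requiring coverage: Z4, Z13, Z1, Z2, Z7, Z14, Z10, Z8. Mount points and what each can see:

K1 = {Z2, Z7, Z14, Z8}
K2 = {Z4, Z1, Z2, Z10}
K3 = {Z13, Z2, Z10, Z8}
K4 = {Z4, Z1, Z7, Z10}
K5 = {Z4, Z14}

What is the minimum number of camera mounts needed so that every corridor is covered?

K1, K2, K3 together cover {Z4, Z13, Z1, Z2, Z7, Z14, Z10, Z8} — every corridor.
No 2 of the 5 camera mounts cover everything (all 10 pairs fall short), so 3 is minimum.

3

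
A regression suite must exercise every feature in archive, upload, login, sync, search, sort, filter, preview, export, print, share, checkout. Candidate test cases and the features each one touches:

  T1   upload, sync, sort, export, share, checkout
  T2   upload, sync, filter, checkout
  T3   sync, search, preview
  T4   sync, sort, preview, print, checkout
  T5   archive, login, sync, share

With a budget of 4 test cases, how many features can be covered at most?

Choosing T1, T2, T3, T5 covers {archive, upload, login, sync, search, sort, filter, preview, export, share, checkout} — 11 features.
No choice of 4 test cases does better; here print is left uncovered.

11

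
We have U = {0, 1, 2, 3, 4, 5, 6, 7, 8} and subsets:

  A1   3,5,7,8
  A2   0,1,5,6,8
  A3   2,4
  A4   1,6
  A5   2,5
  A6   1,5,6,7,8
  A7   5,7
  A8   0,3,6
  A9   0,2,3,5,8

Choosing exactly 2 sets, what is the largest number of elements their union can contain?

8

Choosing A6, A9 covers {0, 1, 2, 3, 5, 6, 7, 8} — 8 elements.
No choice of 2 sets does better; here 4 is left uncovered.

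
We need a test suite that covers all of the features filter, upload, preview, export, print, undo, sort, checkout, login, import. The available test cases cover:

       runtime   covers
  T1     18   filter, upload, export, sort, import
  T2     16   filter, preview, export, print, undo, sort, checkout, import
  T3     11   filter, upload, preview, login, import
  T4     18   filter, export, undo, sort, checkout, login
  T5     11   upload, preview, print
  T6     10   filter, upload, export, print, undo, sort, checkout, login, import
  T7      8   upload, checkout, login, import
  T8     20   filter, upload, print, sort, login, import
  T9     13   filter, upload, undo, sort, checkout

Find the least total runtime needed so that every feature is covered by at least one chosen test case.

T3, T6 cover every feature at runtime 11 + 10 = 21.
Any cover uses at least 2 test cases; among all covering selections none totals below 21.

21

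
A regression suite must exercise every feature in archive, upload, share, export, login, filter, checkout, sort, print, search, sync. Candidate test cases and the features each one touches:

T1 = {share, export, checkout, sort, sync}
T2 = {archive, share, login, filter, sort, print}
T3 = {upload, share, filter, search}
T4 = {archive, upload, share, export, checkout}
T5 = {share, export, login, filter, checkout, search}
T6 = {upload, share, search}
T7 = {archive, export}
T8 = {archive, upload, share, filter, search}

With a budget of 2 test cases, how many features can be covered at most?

Choosing T1, T2 covers {archive, share, export, login, filter, checkout, sort, print, sync} — 9 features.
No choice of 2 test cases does better; here upload, search are left uncovered.

9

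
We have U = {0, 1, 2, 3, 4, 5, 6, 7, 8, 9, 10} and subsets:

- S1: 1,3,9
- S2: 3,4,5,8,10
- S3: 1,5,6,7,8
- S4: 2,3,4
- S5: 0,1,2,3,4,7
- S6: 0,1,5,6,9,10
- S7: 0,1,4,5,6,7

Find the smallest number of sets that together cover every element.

S2, S5, S6 together cover {0, 1, 2, 3, 4, 5, 6, 7, 8, 9, 10} — every element.
No 2 of the 7 sets cover everything (all 21 pairs fall short), so 3 is minimum.

3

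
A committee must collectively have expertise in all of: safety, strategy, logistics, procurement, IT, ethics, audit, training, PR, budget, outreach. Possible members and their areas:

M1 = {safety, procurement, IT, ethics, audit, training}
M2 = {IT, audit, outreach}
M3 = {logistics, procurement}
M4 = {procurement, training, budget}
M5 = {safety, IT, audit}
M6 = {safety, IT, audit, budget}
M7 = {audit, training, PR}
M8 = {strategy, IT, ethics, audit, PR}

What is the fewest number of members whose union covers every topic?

M1, M2, M3, M4, M8 together cover {safety, strategy, logistics, procurement, IT, ethics, audit, training, PR, budget, outreach} — every topic.
No 4 of the 8 members cover everything (all 70 size-4 selections fall short), so 5 is minimum.

5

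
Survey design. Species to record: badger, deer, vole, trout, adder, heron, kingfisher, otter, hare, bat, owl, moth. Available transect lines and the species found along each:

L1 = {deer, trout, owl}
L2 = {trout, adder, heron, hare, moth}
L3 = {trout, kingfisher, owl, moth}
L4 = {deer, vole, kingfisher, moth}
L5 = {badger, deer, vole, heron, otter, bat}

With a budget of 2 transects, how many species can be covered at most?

10

Choosing L2, L5 covers {badger, deer, vole, trout, adder, heron, otter, hare, bat, moth} — 10 species.
No choice of 2 transects does better; here kingfisher, owl are left uncovered.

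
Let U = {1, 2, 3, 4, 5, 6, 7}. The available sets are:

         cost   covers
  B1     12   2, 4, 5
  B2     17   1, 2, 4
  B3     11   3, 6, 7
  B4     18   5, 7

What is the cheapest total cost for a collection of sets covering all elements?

40

B1, B2, B3 cover every element at cost 12 + 17 + 11 = 40.
Any cover uses at least 3 sets; among all covering selections none totals below 40.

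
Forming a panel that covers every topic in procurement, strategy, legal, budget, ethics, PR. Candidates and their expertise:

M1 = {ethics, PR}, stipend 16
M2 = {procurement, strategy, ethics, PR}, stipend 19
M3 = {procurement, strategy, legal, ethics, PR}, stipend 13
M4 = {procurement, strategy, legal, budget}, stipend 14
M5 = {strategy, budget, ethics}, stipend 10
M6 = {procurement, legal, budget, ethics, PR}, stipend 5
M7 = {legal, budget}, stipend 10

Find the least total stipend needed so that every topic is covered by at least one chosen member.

M5, M6 cover every topic at stipend 10 + 5 = 15.
Any cover uses at least 2 members; among all covering selections none totals below 15.

15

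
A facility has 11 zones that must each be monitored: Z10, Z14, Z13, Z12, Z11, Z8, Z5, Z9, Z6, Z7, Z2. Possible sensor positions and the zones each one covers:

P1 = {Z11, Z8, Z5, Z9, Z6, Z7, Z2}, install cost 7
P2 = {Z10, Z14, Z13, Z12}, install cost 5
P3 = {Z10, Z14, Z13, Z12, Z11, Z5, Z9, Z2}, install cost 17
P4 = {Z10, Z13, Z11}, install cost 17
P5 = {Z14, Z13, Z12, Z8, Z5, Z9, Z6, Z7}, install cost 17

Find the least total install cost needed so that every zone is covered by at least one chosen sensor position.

P1, P2 cover every zone at install cost 7 + 5 = 12.
Any cover uses at least 2 sensor positions; among all covering selections none totals below 12.

12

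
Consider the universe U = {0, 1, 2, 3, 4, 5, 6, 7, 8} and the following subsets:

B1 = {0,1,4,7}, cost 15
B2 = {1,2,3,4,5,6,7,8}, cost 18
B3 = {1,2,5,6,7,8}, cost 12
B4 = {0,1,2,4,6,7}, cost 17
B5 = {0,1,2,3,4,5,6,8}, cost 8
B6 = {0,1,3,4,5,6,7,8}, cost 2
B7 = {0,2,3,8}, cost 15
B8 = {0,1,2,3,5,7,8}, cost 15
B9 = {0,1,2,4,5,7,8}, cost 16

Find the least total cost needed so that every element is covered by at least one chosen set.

10

B5, B6 cover every element at cost 8 + 2 = 10.
Any cover uses at least 2 sets; among all covering selections none totals below 10.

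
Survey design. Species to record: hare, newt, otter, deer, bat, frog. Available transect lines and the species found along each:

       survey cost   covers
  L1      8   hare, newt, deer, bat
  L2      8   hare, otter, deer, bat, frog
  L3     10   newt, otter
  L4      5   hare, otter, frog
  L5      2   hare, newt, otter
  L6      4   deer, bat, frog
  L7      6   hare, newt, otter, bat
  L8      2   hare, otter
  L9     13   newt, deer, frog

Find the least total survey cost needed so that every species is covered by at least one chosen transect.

6

L5, L6 cover every species at survey cost 2 + 4 = 6.
Any cover uses at least 2 transects; among all covering selections none totals below 6.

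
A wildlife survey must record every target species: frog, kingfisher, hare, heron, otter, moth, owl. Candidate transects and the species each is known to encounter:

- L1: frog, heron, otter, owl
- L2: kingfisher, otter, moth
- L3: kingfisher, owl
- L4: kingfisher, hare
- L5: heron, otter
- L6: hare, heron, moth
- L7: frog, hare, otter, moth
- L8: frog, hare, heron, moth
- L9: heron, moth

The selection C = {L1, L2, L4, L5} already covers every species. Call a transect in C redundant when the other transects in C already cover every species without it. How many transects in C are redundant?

Drop L1: frog, owl uncovered — not redundant.
Drop L2: moth uncovered — not redundant.
Drop L4: hare uncovered — not redundant.
Drop L5: the rest still cover every species — redundant.
1 redundant: L5.

1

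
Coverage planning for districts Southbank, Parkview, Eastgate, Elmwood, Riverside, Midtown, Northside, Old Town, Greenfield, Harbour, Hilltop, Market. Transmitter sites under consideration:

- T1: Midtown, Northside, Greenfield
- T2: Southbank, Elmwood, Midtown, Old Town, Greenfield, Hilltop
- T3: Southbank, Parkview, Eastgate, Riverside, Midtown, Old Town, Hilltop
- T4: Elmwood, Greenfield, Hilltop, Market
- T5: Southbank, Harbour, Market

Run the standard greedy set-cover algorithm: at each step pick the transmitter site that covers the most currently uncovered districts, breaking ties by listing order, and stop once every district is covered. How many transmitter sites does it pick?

4

Pick 1: T3 covers 7 new districts (Southbank, Parkview, Eastgate, Riverside, Midtown, Old Town, Hilltop).
Pick 2: T4 covers 3 new districts (Elmwood, Greenfield, Market).
Pick 3: T1 covers 1 new districts (Northside).
Pick 4: T5 covers 1 new districts (Harbour).
Greedy uses 4 transmitter sites.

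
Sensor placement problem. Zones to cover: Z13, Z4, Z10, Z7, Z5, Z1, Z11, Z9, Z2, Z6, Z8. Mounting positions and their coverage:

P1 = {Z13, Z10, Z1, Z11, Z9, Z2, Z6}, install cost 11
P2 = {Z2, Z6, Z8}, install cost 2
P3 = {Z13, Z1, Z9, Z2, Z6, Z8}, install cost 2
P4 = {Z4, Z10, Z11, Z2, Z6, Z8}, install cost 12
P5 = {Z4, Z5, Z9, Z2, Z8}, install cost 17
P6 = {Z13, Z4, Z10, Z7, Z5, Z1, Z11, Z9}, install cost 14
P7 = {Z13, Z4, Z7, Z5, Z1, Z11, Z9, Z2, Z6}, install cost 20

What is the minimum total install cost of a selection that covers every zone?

P2, P6 cover every zone at install cost 2 + 14 = 16.
Any cover uses at least 2 sensor positions; among all covering selections none totals below 16.

16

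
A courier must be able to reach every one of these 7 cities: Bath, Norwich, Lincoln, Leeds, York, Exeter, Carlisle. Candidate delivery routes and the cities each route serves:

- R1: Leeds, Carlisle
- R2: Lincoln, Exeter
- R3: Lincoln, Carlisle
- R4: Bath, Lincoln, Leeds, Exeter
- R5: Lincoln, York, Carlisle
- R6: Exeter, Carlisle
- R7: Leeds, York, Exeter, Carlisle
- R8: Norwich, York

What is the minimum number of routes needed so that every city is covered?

3

R1, R4, R8 together cover {Bath, Norwich, Lincoln, Leeds, York, Exeter, Carlisle} — every city.
No 2 of the 8 routes cover everything (all 28 pairs fall short), so 3 is minimum.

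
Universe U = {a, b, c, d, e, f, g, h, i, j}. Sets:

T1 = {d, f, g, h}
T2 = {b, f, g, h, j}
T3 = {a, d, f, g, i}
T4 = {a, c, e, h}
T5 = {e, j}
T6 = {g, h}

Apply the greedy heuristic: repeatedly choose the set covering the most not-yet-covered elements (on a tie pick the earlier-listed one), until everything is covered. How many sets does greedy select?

3

Pick 1: T2 covers 5 new elements (b, f, g, h, j).
Pick 2: T3 covers 3 new elements (a, d, i).
Pick 3: T4 covers 2 new elements (c, e).
Greedy uses 3 sets.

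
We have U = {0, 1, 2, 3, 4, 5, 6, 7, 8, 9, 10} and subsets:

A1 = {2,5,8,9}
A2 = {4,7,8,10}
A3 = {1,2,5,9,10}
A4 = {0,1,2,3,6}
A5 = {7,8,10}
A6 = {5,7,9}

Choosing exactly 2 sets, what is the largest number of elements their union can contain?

9

Choosing A2, A4 covers {0, 1, 2, 3, 4, 6, 7, 8, 10} — 9 elements.
No choice of 2 sets does better; here 5, 9 are left uncovered.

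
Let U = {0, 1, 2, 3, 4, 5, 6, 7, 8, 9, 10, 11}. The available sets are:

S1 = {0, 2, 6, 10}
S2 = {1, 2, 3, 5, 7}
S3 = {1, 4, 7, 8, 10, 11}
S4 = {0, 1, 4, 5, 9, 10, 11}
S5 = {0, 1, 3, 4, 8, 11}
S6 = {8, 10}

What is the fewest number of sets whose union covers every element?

4

S1, S2, S3, S4 together cover {0, 1, 2, 3, 4, 5, 6, 7, 8, 9, 10, 11} — every element.
No 3 of the 6 sets cover everything (all 20 triples fall short), so 4 is minimum.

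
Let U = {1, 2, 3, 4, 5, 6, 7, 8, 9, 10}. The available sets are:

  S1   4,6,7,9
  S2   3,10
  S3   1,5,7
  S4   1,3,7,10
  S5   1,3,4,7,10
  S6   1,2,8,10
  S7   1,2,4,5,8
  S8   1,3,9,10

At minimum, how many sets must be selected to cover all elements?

S1, S2, S7 together cover {1, 2, 3, 4, 5, 6, 7, 8, 9, 10} — every element.
No 2 of the 8 sets cover everything (all 28 pairs fall short), so 3 is minimum.

3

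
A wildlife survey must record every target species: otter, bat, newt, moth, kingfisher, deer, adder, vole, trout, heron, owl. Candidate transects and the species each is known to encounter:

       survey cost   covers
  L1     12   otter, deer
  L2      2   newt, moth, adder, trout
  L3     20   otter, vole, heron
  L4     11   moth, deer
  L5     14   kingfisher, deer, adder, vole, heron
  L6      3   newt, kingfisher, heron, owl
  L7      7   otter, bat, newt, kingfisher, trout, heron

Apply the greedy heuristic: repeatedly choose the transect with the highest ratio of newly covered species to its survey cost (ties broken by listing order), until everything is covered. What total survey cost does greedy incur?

26

Pick 1: L2 adds 4 new (newt, moth, adder, trout) at survey cost 2 (ratio 4/2).
Pick 2: L6 adds 3 new (kingfisher, heron, owl) at survey cost 3 (ratio 3/3).
Pick 3: L7 adds 2 new (otter, bat) at survey cost 7 (ratio 2/7).
Pick 4: L5 adds 2 new (deer, vole) at survey cost 14 (ratio 2/14).
Greedy total survey cost: 2 + 3 + 7 + 14 = 26.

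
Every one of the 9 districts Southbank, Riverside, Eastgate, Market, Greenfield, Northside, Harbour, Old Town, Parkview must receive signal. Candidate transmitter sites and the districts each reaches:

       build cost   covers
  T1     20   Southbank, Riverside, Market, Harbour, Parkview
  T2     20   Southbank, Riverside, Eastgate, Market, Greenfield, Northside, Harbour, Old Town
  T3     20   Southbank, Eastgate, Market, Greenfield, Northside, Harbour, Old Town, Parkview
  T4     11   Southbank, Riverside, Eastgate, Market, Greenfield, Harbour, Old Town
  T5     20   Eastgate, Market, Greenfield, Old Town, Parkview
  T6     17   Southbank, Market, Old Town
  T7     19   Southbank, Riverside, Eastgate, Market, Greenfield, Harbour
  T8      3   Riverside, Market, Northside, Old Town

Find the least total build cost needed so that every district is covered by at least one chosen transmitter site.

T3, T8 cover every district at build cost 20 + 3 = 23.
Any cover uses at least 2 transmitter sites; among all covering selections none totals below 23.

23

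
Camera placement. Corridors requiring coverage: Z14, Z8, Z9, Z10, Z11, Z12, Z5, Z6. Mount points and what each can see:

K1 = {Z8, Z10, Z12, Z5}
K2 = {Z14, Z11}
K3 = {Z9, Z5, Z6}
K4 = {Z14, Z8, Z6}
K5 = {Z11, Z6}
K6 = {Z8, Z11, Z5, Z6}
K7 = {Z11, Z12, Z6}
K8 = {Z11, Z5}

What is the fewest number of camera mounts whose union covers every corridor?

3

K1, K2, K3 together cover {Z14, Z8, Z9, Z10, Z11, Z12, Z5, Z6} — every corridor.
No 2 of the 8 camera mounts cover everything (all 28 pairs fall short), so 3 is minimum.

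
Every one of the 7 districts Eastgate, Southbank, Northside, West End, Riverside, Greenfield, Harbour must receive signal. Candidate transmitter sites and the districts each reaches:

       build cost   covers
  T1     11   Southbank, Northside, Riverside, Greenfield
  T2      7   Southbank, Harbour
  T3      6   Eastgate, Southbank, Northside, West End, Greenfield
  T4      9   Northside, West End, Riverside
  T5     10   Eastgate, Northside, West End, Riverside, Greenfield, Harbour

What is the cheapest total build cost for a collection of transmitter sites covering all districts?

T3, T5 cover every district at build cost 6 + 10 = 16.
Any cover uses at least 2 transmitter sites; among all covering selections none totals below 16.

16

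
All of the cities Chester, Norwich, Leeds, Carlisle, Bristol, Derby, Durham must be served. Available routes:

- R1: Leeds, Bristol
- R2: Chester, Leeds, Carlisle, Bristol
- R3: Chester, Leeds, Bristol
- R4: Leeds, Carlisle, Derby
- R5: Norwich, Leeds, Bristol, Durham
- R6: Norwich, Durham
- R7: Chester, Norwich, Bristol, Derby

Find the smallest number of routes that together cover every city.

3

R2, R4, R5 together cover {Chester, Norwich, Leeds, Carlisle, Bristol, Derby, Durham} — every city.
No 2 of the 7 routes cover everything (all 21 pairs fall short), so 3 is minimum.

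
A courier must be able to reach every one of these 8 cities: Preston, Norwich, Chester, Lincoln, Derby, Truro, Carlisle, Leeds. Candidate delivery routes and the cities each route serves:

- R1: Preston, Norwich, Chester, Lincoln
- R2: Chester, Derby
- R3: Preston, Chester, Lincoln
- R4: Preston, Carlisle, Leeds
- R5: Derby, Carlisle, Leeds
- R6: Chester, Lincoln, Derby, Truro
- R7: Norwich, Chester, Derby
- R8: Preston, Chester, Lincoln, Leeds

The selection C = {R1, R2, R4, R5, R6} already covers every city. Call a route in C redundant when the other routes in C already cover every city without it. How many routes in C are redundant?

Drop R1: Norwich uncovered — not redundant.
Drop R2: the rest still cover every city — redundant.
Drop R4: the rest still cover every city — redundant.
Drop R5: the rest still cover every city — redundant.
Drop R6: Truro uncovered — not redundant.
3 redundant: R2, R4, R5.

3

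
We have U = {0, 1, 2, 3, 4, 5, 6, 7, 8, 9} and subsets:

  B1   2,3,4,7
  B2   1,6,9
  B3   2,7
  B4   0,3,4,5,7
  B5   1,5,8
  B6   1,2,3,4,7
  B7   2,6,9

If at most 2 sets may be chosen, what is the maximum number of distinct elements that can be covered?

8

Choosing B2, B4 covers {0, 1, 3, 4, 5, 6, 7, 9} — 8 elements.
No choice of 2 sets does better; here 2, 8 are left uncovered.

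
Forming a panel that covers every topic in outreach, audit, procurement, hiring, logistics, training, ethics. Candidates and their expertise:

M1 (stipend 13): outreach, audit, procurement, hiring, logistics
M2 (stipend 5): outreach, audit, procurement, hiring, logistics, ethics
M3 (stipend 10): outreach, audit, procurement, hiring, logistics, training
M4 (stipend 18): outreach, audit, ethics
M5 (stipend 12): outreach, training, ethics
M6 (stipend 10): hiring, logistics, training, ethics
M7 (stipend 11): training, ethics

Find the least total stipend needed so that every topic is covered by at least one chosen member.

15

M2, M3 cover every topic at stipend 5 + 10 = 15.
Any cover uses at least 2 members; among all covering selections none totals below 15.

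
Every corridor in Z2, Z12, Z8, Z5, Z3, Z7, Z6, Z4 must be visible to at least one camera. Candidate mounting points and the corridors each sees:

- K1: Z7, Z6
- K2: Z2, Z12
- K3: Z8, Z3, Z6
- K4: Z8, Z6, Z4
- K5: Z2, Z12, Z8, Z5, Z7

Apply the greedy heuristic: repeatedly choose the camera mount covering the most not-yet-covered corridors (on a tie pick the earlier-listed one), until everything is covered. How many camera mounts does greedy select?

Pick 1: K5 covers 5 new corridors (Z2, Z12, Z8, Z5, Z7).
Pick 2: K3 covers 2 new corridors (Z3, Z6).
Pick 3: K4 covers 1 new corridors (Z4).
Greedy uses 3 camera mounts.

3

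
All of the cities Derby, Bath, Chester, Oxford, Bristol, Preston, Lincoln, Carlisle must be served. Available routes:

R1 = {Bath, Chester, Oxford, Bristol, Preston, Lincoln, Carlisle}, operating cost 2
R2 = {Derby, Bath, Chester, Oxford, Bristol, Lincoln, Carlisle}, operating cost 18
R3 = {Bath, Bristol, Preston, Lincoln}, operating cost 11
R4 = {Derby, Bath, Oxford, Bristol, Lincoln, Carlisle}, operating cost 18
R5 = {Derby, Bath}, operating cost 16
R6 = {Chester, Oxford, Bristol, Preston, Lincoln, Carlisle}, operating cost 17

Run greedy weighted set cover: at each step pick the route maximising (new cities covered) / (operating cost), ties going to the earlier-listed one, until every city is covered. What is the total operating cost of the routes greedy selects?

18

Pick 1: R1 adds 7 new (Bath, Chester, Oxford, Bristol, Preston, Lincoln, Carlisle) at operating cost 2 (ratio 7/2).
Pick 2: R5 adds 1 new (Derby) at operating cost 16 (ratio 1/16).
Greedy total operating cost: 2 + 16 = 18.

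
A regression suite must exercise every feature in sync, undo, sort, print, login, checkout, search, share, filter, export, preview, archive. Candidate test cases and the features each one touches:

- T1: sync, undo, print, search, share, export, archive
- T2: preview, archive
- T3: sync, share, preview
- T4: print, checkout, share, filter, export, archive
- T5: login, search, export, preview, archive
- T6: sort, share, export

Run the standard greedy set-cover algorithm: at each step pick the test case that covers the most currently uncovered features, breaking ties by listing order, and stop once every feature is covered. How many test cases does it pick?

4

Pick 1: T1 covers 7 new features (sync, undo, print, search, share, export, archive).
Pick 2: T4 covers 2 new features (checkout, filter).
Pick 3: T5 covers 2 new features (login, preview).
Pick 4: T6 covers 1 new features (sort).
Greedy uses 4 test cases.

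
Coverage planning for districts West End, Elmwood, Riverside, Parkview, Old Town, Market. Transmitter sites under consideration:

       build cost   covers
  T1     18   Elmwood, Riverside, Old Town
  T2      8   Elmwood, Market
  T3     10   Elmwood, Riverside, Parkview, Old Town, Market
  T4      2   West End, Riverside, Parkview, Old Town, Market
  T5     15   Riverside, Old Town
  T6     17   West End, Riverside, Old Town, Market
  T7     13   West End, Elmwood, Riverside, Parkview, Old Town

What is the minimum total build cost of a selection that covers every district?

T2, T4 cover every district at build cost 8 + 2 = 10.
Any cover uses at least 2 transmitter sites; among all covering selections none totals below 10.

10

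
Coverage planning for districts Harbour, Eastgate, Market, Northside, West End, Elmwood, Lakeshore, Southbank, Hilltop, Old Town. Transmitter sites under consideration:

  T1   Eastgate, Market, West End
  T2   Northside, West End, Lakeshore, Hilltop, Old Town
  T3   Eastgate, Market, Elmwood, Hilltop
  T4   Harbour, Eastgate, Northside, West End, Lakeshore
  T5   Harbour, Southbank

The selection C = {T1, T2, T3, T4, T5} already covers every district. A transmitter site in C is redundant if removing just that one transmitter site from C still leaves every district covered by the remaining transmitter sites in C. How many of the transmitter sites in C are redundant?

2

Drop T1: the rest still cover every district — redundant.
Drop T2: Old Town uncovered — not redundant.
Drop T3: Elmwood uncovered — not redundant.
Drop T4: the rest still cover every district — redundant.
Drop T5: Southbank uncovered — not redundant.
2 redundant: T1, T4.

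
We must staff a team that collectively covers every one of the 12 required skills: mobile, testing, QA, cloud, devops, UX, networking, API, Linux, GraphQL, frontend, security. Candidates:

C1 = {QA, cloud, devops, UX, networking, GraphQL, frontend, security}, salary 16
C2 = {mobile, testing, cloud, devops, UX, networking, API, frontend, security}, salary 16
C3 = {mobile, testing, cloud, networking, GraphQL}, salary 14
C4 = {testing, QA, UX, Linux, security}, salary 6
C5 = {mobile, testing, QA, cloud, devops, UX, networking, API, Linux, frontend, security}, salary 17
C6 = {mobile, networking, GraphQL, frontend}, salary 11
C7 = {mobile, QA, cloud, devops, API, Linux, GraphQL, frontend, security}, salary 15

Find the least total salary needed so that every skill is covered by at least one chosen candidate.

C5, C6 cover every skill at salary 17 + 11 = 28.
Any cover uses at least 2 candidates; among all covering selections none totals below 28.
Greedy by coverage-per-salary would pick C4, C7, C6 for 32 — worse than the optimum 28.

28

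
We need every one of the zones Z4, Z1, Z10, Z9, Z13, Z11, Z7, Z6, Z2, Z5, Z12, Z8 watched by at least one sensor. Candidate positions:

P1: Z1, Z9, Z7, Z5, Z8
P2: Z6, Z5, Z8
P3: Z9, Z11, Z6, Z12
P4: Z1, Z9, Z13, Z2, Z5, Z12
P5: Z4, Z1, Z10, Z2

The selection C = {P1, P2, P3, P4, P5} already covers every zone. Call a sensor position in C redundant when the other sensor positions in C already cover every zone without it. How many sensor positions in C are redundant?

Drop P1: Z7 uncovered — not redundant.
Drop P2: the rest still cover every zone — redundant.
Drop P3: Z11 uncovered — not redundant.
Drop P4: Z13 uncovered — not redundant.
Drop P5: Z4, Z10 uncovered — not redundant.
1 redundant: P2.

1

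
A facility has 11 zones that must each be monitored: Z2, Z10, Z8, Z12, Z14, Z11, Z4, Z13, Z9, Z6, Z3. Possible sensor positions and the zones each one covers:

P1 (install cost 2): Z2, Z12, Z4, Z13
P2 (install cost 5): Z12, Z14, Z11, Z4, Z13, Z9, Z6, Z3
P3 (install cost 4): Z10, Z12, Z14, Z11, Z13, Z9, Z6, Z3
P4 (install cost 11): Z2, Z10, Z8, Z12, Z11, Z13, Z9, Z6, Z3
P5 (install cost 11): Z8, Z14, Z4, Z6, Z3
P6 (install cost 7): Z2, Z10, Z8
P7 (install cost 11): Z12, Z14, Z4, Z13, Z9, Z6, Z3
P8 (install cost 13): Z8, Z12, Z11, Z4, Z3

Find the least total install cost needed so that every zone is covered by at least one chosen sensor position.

P2, P6 cover every zone at install cost 5 + 7 = 12.
Any cover uses at least 2 sensor positions; among all covering selections none totals below 12.

12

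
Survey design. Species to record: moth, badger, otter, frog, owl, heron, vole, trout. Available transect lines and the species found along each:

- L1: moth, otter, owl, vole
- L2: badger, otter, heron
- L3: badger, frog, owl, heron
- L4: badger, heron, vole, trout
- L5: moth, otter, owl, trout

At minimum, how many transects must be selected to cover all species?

L1, L3, L4 together cover {moth, badger, otter, frog, owl, heron, vole, trout} — every species.
No 2 of the 5 transects cover everything (all 10 pairs fall short), so 3 is minimum.

3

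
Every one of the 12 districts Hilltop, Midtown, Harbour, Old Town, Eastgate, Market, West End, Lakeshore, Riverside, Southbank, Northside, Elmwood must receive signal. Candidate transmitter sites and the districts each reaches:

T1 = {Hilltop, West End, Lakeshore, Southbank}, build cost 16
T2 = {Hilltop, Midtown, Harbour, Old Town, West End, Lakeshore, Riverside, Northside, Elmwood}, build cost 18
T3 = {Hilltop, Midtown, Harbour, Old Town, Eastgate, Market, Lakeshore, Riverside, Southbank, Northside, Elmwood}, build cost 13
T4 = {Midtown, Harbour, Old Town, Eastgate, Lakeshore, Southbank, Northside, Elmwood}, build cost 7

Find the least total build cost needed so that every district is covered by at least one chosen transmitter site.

29

T1, T3 cover every district at build cost 16 + 13 = 29.
Any cover uses at least 2 transmitter sites; among all covering selections none totals below 29.
Greedy by coverage-per-build cost would pick T4, T3, T1 for 36 — worse than the optimum 29.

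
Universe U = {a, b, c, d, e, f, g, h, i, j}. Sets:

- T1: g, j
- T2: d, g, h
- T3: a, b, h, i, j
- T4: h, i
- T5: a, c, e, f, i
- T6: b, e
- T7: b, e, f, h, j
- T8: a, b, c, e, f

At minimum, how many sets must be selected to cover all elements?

3

T2, T3, T5 together cover {a, b, c, d, e, f, g, h, i, j} — every element.
No 2 of the 8 sets cover everything (all 28 pairs fall short), so 3 is minimum.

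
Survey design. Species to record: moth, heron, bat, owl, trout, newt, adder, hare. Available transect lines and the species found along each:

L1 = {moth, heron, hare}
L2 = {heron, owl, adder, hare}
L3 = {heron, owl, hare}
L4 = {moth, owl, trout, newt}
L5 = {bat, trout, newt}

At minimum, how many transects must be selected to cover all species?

L1, L2, L5 together cover {moth, heron, bat, owl, trout, newt, adder, hare} — every species.
No 2 of the 5 transects cover everything (all 10 pairs fall short), so 3 is minimum.

3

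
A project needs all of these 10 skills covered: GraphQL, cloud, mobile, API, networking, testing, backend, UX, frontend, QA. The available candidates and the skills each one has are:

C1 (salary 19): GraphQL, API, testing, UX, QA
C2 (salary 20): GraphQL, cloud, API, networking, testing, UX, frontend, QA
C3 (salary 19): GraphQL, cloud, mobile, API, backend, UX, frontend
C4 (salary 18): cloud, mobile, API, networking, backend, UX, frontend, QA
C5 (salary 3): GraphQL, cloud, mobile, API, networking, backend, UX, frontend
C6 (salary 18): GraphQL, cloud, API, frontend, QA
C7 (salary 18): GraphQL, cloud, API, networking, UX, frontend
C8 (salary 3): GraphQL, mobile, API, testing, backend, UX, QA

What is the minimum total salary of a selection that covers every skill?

C5, C8 cover every skill at salary 3 + 3 = 6.
Any cover uses at least 2 candidates; among all covering selections none totals below 6.

6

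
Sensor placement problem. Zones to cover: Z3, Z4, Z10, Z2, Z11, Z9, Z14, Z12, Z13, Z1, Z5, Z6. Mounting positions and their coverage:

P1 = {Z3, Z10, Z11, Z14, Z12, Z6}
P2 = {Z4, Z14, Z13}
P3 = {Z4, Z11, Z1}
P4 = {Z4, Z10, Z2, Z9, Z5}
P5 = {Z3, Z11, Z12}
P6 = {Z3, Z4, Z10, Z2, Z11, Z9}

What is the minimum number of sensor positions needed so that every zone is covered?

4

P1, P2, P3, P4 together cover {Z3, Z4, Z10, Z2, Z11, Z9, Z14, Z12, Z13, Z1, Z5, Z6} — every zone.
No 3 of the 6 sensor positions cover everything (all 20 triples fall short), so 4 is minimum.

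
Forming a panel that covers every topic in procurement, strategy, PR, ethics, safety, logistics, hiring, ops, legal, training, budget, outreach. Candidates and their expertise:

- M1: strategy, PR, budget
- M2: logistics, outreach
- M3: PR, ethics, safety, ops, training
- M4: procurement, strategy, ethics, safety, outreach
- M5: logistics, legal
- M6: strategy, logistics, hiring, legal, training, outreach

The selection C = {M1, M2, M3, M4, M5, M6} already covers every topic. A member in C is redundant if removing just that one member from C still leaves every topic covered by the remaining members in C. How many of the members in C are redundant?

Drop M1: budget uncovered — not redundant.
Drop M2: the rest still cover every topic — redundant.
Drop M3: ops uncovered — not redundant.
Drop M4: procurement uncovered — not redundant.
Drop M5: the rest still cover every topic — redundant.
Drop M6: hiring uncovered — not redundant.
2 redundant: M2, M5.

2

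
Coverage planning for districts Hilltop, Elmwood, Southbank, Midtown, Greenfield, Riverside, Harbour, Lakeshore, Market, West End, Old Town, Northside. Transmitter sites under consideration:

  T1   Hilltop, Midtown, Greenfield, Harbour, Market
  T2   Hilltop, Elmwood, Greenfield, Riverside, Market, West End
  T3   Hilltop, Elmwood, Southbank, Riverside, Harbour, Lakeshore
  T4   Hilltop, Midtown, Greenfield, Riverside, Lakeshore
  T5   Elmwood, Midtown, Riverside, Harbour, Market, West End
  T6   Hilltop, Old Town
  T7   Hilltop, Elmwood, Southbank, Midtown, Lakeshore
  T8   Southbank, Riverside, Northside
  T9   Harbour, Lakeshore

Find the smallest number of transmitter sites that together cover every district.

4

T4, T5, T6, T8 together cover {Hilltop, Elmwood, Southbank, Midtown, Greenfield, Riverside, Harbour, Lakeshore, Market, West End, Old Town, Northside} — every district.
No 3 of the 9 transmitter sites cover everything (all 84 triples fall short), so 4 is minimum.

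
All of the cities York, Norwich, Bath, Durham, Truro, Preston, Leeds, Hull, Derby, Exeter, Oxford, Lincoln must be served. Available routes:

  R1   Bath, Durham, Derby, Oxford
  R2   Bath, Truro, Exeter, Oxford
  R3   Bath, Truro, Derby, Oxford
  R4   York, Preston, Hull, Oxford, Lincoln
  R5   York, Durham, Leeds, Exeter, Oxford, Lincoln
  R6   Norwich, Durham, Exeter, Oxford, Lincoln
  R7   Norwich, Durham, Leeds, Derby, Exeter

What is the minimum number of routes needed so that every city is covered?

3

R2, R4, R7 together cover {York, Norwich, Bath, Durham, Truro, Preston, Leeds, Hull, Derby, Exeter, Oxford, Lincoln} — every city.
No 2 of the 7 routes cover everything (all 21 pairs fall short), so 3 is minimum.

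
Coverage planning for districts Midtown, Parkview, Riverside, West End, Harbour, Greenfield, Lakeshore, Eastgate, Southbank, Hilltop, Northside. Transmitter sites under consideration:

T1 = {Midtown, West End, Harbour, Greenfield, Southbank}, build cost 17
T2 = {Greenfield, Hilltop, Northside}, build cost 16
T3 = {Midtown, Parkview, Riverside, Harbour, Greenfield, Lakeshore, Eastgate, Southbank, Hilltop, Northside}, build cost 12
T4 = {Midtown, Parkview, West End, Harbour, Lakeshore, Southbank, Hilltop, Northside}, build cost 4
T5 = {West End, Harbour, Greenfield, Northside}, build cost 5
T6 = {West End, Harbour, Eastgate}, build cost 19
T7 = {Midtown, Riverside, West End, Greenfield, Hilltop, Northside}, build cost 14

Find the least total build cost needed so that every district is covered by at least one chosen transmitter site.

16

T3, T4 cover every district at build cost 12 + 4 = 16.
Any cover uses at least 2 transmitter sites; among all covering selections none totals below 16.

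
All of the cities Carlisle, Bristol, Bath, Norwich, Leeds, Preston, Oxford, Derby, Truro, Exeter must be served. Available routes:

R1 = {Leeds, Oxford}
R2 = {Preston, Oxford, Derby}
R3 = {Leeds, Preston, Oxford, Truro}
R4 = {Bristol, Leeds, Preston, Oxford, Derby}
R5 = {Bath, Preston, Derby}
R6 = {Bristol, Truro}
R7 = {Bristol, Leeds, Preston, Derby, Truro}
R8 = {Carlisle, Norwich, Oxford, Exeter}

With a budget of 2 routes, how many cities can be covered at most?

9

Choosing R7, R8 covers {Carlisle, Bristol, Norwich, Leeds, Preston, Oxford, Derby, Truro, Exeter} — 9 cities.
No choice of 2 routes does better; here Bath is left uncovered.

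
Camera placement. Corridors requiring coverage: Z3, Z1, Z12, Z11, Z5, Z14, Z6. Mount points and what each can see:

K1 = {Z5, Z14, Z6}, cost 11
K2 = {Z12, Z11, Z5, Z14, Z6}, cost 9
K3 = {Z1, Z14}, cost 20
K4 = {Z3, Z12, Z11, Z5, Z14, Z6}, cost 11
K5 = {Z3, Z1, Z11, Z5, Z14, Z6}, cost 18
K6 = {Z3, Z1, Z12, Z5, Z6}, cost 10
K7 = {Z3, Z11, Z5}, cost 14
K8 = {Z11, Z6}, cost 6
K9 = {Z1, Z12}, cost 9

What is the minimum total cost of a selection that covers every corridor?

K2, K6 cover every corridor at cost 9 + 10 = 19.
Any cover uses at least 2 camera mounts; among all covering selections none totals below 19.

19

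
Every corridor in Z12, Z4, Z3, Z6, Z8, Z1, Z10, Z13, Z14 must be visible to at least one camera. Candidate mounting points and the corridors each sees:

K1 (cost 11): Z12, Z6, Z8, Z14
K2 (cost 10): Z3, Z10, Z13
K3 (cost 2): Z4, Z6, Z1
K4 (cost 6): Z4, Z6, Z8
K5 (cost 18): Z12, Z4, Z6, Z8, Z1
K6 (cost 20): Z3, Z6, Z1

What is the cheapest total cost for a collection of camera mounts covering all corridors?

23

K1, K2, K3 cover every corridor at cost 11 + 10 + 2 = 23.
Any cover uses at least 3 camera mounts; among all covering selections none totals below 23.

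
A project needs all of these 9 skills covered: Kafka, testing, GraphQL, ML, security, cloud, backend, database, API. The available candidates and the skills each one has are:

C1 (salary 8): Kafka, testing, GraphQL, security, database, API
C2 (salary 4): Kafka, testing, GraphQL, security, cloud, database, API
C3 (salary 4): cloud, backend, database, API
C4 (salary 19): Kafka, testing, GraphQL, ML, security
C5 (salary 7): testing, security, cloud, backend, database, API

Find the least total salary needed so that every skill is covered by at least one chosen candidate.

23

C3, C4 cover every skill at salary 4 + 19 = 23.
Any cover uses at least 2 candidates; among all covering selections none totals below 23.
Greedy by coverage-per-salary would pick C2, C3, C4 for 27 — worse than the optimum 23.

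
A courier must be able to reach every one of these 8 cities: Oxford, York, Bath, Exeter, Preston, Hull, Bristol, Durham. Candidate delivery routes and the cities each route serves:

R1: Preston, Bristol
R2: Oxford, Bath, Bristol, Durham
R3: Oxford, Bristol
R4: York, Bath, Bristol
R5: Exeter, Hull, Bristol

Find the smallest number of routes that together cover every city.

R1, R2, R4, R5 together cover {Oxford, York, Bath, Exeter, Preston, Hull, Bristol, Durham} — every city.
No 3 of the 5 routes cover everything (all 10 triples fall short), so 4 is minimum.

4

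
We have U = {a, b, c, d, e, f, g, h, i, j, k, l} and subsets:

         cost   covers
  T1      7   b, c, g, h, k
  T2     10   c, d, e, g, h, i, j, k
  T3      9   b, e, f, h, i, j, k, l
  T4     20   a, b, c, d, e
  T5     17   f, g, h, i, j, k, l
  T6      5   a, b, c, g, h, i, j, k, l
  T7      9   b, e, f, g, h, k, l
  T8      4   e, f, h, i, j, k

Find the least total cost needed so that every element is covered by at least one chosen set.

19

T2, T6, T8 cover every element at cost 10 + 5 + 4 = 19.
Any cover uses at least 2 sets; among all covering selections none totals below 19.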